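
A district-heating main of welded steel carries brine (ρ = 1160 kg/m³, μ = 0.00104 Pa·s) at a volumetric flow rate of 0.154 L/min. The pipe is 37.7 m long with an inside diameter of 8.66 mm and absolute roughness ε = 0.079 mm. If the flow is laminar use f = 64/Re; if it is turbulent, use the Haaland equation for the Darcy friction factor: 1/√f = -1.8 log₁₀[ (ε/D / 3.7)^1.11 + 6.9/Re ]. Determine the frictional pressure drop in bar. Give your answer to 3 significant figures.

Q = 0.154 L/min = 0.154/60000 = 2.567e-06 m³/s.
Cross-sectional area A = πD²/4 = π(0.00866)²/4 = 5.89e-05 m²; mean velocity V = Q/A = 2.567e-06/5.89e-05 = 0.04358 m/s.
Reynolds number Re = ρVD/μ = 1160 · 0.04358 · 0.00866 / 0.00104 = 420.9.
Re < 2300 → laminar flow, so f = 64/Re = 64/420.9 = 0.1521 (the turbulent correlation is not needed).
Darcy-Weisbach: ΔP = f(L/D)(ρV²/2) = 0.1521·(37.7/0.00866)·(1160·0.04358²/2) = 0.1521·4353·1.101 = 729 Pa.
ΔP = 729 Pa = 0.00729 bar.

ΔP ≈ 0.00729 bar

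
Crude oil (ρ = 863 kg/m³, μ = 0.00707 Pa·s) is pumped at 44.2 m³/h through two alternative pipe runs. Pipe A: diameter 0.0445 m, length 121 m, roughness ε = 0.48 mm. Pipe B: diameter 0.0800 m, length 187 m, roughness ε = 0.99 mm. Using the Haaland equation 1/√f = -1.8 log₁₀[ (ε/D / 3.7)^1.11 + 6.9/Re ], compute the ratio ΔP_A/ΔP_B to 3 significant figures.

ΔP_A/ΔP_B ≈ 11.4

Pipe A: V = Q/A = 0.01228/0.001555 = 7.894 m/s; Re = 4.288e+04; ε/D = 0.0108; Haaland → f = 0.0402; ΔP_A = f(L/D)(ρV²/2) = 2.939e+06 Pa.
Pipe B: V = Q/A = 0.01228/0.005027 = 2.443 m/s; Re = 2.385e+04; ε/D = 0.0124; Haaland → f = 0.04288; ΔP_B = f(L/D)(ρV²/2) = 2.581e+05 Pa.
ΔP_A/ΔP_B = 2.939e+06/2.581e+05 = 11.4.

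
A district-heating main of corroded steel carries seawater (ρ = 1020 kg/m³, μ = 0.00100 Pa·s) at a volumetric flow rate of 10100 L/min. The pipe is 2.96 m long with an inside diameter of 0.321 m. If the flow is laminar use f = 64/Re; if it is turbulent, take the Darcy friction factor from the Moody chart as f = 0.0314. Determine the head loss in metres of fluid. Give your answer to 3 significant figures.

h_f ≈ 0.0638 m

Q = 10100 L/min = 10100/60000 = 0.1683 m³/s.
Cross-sectional area A = πD²/4 = π(0.321)²/4 = 0.08093 m²; mean velocity V = Q/A = 0.1683/0.08093 = 2.08 m/s.
Reynolds number Re = ρVD/μ = 1020 · 2.08 · 0.321 / 0.001 = 6.81e+05.
Re > 4000 → turbulent; use the Moody-chart value f = 0.0314.
Darcy-Weisbach: ΔP = f(L/D)(ρV²/2) = 0.0314·(2.96/0.321)·(1020·2.08²/2) = 0.0314·9.221·2207 = 638.9 Pa.
Head loss h_f = ΔP/(ρg) = 638.9/(1020·9.81) = 0.0638 m.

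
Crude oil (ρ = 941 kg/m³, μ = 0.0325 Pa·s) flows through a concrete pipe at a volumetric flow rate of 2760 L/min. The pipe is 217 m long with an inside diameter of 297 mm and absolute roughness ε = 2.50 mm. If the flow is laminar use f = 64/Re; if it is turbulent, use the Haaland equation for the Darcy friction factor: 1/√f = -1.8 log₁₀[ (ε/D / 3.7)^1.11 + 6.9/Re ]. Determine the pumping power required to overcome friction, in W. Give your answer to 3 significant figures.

Q = 2760 L/min = 2760/60000 = 0.046 m³/s.
Cross-sectional area A = πD²/4 = π(0.297)²/4 = 0.06928 m²; mean velocity V = Q/A = 0.046/0.06928 = 0.664 m/s.
Reynolds number Re = ρVD/μ = 941 · 0.664 · 0.297 / 0.0325 = 5710.
Re > 4000 → turbulent. Relative roughness ε/D = 0.0025/0.297 = 0.00842. Haaland: 1/√f = -1.8 log₁₀[(0.00842/3.7)^1.11 + 6.9/5710] = -1.8 log₁₀[0.00116 + 0.00121] = 4.724, so f = 0.0448.
Darcy-Weisbach: ΔP = f(L/D)(ρV²/2) = 0.0448·(217/0.297)·(941·0.664²/2) = 0.0448·730.6·207.4 = 6790 Pa.
Pumping power P = QΔP = 0.046·6790 = 312.3 W = 312 W.

P ≈ 312 W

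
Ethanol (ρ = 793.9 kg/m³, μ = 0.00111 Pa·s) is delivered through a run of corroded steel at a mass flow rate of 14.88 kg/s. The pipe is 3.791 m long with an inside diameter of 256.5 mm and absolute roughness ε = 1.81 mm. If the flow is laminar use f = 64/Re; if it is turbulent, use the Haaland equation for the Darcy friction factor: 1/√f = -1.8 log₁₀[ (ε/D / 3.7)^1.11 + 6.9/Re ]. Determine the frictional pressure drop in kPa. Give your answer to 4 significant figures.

ΔP ≈ 0.02693 kPa

A = πD²/4 = π(0.2565)²/4 = 0.05167 m²; mean velocity V = ṁ/(ρA) = 14.88/(793.9 · 0.05167) = 0.3627 m/s.
Reynolds number Re = ρVD/μ = 793.9 · 0.3627 · 0.2565 / 0.00111 = 6.654e+04.
Re > 4000 → turbulent. Relative roughness ε/D = 0.00181/0.2565 = 0.00706. Haaland: 1/√f = -1.8 log₁₀[(0.00706/3.7)^1.11 + 6.9/6.654e+04] = -1.8 log₁₀[0.000958 + 0.000104] = 5.353, so f = 0.03489.
Darcy-Weisbach: ΔP = f(L/D)(ρV²/2) = 0.03489·(3.791/0.2565)·(793.9·0.3627²/2) = 0.03489·14.78·52.23 = 26.93 Pa.
ΔP = 26.93 Pa = 0.02693 kPa.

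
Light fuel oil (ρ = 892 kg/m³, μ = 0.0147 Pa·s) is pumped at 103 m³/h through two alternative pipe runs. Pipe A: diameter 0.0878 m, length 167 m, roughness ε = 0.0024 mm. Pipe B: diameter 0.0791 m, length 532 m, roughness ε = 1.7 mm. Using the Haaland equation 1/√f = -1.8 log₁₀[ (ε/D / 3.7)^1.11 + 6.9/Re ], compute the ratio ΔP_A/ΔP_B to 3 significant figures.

Pipe A: V = Q/A = 0.02861/0.006055 = 4.726 m/s; Re = 2.518e+04; ε/D = 2.73e-05; Haaland → f = 0.02437; ΔP_A = f(L/D)(ρV²/2) = 4.616e+05 Pa.
Pipe B: V = Q/A = 0.02861/0.004914 = 5.822 m/s; Re = 2.795e+04; ε/D = 0.0215; Haaland → f = 0.0514; ΔP_B = f(L/D)(ρV²/2) = 5.226e+06 Pa.
ΔP_A/ΔP_B = 4.616e+05/5.226e+06 = 0.0883.

ΔP_A/ΔP_B ≈ 0.0883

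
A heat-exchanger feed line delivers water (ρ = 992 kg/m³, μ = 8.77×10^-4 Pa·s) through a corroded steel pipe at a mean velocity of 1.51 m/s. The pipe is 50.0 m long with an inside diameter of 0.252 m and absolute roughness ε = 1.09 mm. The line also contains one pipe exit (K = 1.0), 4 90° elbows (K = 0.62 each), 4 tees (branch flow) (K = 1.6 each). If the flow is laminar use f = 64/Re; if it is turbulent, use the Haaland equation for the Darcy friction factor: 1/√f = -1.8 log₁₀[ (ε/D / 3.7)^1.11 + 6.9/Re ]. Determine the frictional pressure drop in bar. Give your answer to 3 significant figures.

ΔP ≈ 0.178 bar

Reynolds number Re = ρVD/μ = 992 · 1.51 · 0.252 / 0.000877 = 4.304e+05.
Re > 4000 → turbulent. Relative roughness ε/D = 0.00109/0.252 = 0.00433. Haaland: 1/√f = -1.8 log₁₀[(0.00433/3.7)^1.11 + 6.9/4.304e+05] = -1.8 log₁₀[0.000556 + 1.6e-05] = 5.836, so f = 0.02936.
Total minor-loss coefficient ΣK = 1·1 + 4·0.62 + 4·1.6 = 9.88.
ΔP = [f·L/D + ΣK]·(ρV²/2) = [0.02936·50/0.252 + 9.88]·(992·1.51²/2) = [5.825 + 9.88]·1131 = 1.776e+04 Pa.
ΔP = 1.776e+04 Pa = 0.178 bar.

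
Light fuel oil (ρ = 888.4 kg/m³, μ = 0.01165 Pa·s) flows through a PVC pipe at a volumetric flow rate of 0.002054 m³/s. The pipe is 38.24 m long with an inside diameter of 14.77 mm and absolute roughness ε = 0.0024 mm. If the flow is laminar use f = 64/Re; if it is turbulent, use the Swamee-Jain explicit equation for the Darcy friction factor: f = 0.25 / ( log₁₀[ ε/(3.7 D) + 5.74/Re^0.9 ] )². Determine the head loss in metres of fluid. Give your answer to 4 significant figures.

Cross-sectional area A = πD²/4 = π(0.01477)²/4 = 0.0001713 m²; mean velocity V = Q/A = 0.002054/0.0001713 = 11.99 m/s.
Reynolds number Re = ρVD/μ = 888.4 · 11.99 · 0.01477 / 0.0117 = 1.35e+04.
Re > 4000 → turbulent. Relative roughness ε/D = 2.4e-06/0.01477 = 0.000162. Swamee-Jain: f = 0.25/(log₁₀[0.000162/3.7 + 5.74/1.35e+04^0.9])² = 0.25/(log₁₀[4.39e-05 + 0.0011])² = 0.25/(-2.941)² = 0.02889.
Darcy-Weisbach: ΔP = f(L/D)(ρV²/2) = 0.02889·(38.24/0.01477)·(888.4·11.99²/2) = 0.02889·2589·6.384e+04 = 4.776e+06 Pa.
Head loss h_f = ΔP/(ρg) = 4.776e+06/(888.4·9.81) = 548.0 m.

h_f ≈ 548.0 m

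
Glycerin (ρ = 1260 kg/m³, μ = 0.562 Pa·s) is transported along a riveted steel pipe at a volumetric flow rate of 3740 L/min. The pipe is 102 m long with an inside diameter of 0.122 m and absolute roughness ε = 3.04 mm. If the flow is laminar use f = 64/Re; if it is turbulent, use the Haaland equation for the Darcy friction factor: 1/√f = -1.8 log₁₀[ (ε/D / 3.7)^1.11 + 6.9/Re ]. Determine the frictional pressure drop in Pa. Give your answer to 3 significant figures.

ΔP ≈ 657000 Pa

Q = 3740 L/min = 3740/60000 = 0.06233 m³/s.
Cross-sectional area A = πD²/4 = π(0.122)²/4 = 0.01169 m²; mean velocity V = Q/A = 0.06233/0.01169 = 5.332 m/s.
Reynolds number Re = ρVD/μ = 1260 · 5.332 · 0.122 / 0.562 = 1458.
Re < 2300 → laminar flow, so f = 64/Re = 64/1458 = 0.04388 (the turbulent correlation is not needed).
Darcy-Weisbach: ΔP = f(L/D)(ρV²/2) = 0.04388·(102/0.122)·(1260·5.332²/2) = 0.04388·836.1·1.791e+04 = 6.572e+05 Pa.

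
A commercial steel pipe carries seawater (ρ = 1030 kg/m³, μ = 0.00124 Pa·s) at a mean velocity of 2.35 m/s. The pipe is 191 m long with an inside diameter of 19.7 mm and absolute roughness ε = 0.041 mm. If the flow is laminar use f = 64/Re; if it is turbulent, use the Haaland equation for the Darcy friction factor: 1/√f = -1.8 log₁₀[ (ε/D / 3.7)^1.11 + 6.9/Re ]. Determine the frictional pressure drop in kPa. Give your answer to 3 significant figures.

ΔP ≈ 749 kPa

Reynolds number Re = ρVD/μ = 1030 · 2.35 · 0.0197 / 0.00124 = 3.845e+04.
Re > 4000 → turbulent. Relative roughness ε/D = 4.1e-05/0.0197 = 0.00208. Haaland: 1/√f = -1.8 log₁₀[(0.00208/3.7)^1.11 + 6.9/3.845e+04] = -1.8 log₁₀[0.000247 + 0.000179] = 6.066, so f = 0.02717.
Darcy-Weisbach: ΔP = f(L/D)(ρV²/2) = 0.02717·(191/0.0197)·(1030·2.35²/2) = 0.02717·9695·2844 = 7.493e+05 Pa.
ΔP = 7.493e+05 Pa = 749 kPa.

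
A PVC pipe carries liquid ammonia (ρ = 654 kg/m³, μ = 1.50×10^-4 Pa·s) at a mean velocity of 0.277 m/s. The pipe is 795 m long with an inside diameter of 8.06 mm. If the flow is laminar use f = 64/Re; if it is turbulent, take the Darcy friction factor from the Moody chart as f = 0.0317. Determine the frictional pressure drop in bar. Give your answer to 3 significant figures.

ΔP ≈ 0.785 bar

Reynolds number Re = ρVD/μ = 654 · 0.277 · 0.00806 / 0.00015 = 9734.
Re > 4000 → turbulent; use the Moody-chart value f = 0.0317.
Darcy-Weisbach: ΔP = f(L/D)(ρV²/2) = 0.0317·(795/0.00806)·(654·0.277²/2) = 0.0317·9.864e+04·25.09 = 7.845e+04 Pa.
ΔP = 7.845e+04 Pa = 0.785 bar.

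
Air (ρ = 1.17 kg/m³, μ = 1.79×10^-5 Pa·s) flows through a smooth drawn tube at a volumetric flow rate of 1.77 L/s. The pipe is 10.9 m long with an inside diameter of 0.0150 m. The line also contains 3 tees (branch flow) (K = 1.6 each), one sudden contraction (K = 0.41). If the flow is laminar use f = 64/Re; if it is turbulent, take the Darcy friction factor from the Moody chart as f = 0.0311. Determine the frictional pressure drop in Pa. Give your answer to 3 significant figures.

ΔP ≈ 1630 Pa

Q = 1.77 L/s = 1.77/1000 = 0.00177 m³/s.
Cross-sectional area A = πD²/4 = π(0.015)²/4 = 0.0001767 m²; mean velocity V = Q/A = 0.00177/0.0001767 = 10.02 m/s.
Reynolds number Re = ρVD/μ = 1.17 · 10.02 · 0.015 / 1.79e-05 = 9820.
Re > 4000 → turbulent; use the Moody-chart value f = 0.0311.
Total minor-loss coefficient ΣK = 3·1.6 + 1·0.41 = 5.21.
ΔP = [f·L/D + ΣK]·(ρV²/2) = [0.0311·10.9/0.015 + 5.21]·(1.17·10.02²/2) = [22.6 + 5.21]·58.69 = 1632 Pa.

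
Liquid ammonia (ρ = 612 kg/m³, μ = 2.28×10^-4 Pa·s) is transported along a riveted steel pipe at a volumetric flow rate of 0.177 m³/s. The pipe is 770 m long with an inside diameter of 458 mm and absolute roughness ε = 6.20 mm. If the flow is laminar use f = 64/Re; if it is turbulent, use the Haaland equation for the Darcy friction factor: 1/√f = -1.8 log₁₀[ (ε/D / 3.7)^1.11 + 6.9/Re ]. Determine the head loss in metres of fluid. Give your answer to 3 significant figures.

Cross-sectional area A = πD²/4 = π(0.458)²/4 = 0.1647 m²; mean velocity V = Q/A = 0.177/0.1647 = 1.074 m/s.
Reynolds number Re = ρVD/μ = 612 · 1.074 · 0.458 / 0.000228 = 1.321e+06.
Re > 4000 → turbulent. Relative roughness ε/D = 0.0062/0.458 = 0.0135. Haaland: 1/√f = -1.8 log₁₀[(0.0135/3.7)^1.11 + 6.9/1.321e+06] = -1.8 log₁₀[0.00197 + 5.22e-06] = 4.866, so f = 0.04223.
Darcy-Weisbach: ΔP = f(L/D)(ρV²/2) = 0.04223·(770/0.458)·(612·1.074²/2) = 0.04223·1681·353.2 = 2.507e+04 Pa.
Head loss h_f = ΔP/(ρg) = 2.507e+04/(612·9.81) = 4.18 m.

h_f ≈ 4.18 m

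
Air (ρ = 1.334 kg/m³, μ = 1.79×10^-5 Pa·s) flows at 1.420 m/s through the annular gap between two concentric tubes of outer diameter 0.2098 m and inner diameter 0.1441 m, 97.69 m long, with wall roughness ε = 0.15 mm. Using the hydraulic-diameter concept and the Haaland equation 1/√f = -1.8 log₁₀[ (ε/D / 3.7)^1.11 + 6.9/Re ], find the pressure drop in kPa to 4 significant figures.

ΔP ≈ 0.07352 kPa

Hydraulic diameter D_h = 4A/P = D_o - D_i = 0.2098 - 0.1441 = 0.0657 m.
Re = ρVD_h/μ = 1.334·1.42·0.0657/1.79e-05 = 6953.
ε/D_h = 0.00015/0.0657 = 0.00228; Haaland gives 1/√f = -1.8 log₁₀[0.000274+0.000992] = 5.216, so f = 0.03676.
ΔP = f(L/D_h)(ρV²/2) = 0.03676·97.69/0.0657·1.345 = 73.52 Pa.
ΔP = 0.07352 kPa.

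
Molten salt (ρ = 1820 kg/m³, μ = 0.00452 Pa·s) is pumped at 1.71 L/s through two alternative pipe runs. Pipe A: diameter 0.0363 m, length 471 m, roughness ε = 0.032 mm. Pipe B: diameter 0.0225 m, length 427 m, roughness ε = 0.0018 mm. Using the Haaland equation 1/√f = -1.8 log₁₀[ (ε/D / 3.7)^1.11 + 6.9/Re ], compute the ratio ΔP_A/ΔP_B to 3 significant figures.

Pipe A: V = Q/A = 0.00171/0.001035 = 1.652 m/s; Re = 2.415e+04; ε/D = 0.000882; Haaland → f = 0.0264; ΔP_A = f(L/D)(ρV²/2) = 8.51e+05 Pa.
Pipe B: V = Q/A = 0.00171/0.0003976 = 4.301 m/s; Re = 3.896e+04; ε/D = 8e-05; Haaland → f = 0.02211; ΔP_B = f(L/D)(ρV²/2) = 7.064e+06 Pa.
ΔP_A/ΔP_B = 8.51e+05/7.064e+06 = 0.120.

ΔP_A/ΔP_B ≈ 0.120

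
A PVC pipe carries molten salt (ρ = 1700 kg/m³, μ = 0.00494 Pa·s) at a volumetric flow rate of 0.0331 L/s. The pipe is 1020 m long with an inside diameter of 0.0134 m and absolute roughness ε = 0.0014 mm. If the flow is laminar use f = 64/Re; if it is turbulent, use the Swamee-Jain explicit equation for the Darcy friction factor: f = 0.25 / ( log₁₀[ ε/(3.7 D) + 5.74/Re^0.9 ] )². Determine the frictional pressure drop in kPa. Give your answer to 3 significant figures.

ΔP ≈ 211 kPa

Q = 0.0331 L/s = 0.0331/1000 = 3.31e-05 m³/s.
Cross-sectional area A = πD²/4 = π(0.0134)²/4 = 0.000141 m²; mean velocity V = Q/A = 3.31e-05/0.000141 = 0.2347 m/s.
Reynolds number Re = ρVD/μ = 1700 · 0.2347 · 0.0134 / 0.00494 = 1082.
Re < 2300 → laminar flow, so f = 64/Re = 64/1082 = 0.05913 (the turbulent correlation is not needed).
Darcy-Weisbach: ΔP = f(L/D)(ρV²/2) = 0.05913·(1020/0.0134)·(1700·0.2347²/2) = 0.05913·7.612e+04·46.82 = 2.108e+05 Pa.
ΔP = 2.108e+05 Pa = 211 kPa.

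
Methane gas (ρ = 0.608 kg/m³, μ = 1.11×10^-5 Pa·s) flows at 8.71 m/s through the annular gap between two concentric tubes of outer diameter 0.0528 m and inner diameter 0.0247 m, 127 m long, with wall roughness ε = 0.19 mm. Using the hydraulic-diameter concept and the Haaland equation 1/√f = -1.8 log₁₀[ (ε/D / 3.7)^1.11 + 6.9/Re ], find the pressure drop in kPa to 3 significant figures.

ΔP ≈ 3.97 kPa

Hydraulic diameter D_h = 4A/P = D_o - D_i = 0.0528 - 0.0247 = 0.0281 m.
Re = ρVD_h/μ = 0.608·8.71·0.0281/1.11e-05 = 1.341e+04.
ε/D_h = 0.00019/0.0281 = 0.00676; Haaland gives 1/√f = -1.8 log₁₀[0.000913+0.000515] = 5.121, so f = 0.03813.
ΔP = f(L/D_h)(ρV²/2) = 0.03813·127/0.0281·23.06 = 3974 Pa.
ΔP = 3.97 kPa.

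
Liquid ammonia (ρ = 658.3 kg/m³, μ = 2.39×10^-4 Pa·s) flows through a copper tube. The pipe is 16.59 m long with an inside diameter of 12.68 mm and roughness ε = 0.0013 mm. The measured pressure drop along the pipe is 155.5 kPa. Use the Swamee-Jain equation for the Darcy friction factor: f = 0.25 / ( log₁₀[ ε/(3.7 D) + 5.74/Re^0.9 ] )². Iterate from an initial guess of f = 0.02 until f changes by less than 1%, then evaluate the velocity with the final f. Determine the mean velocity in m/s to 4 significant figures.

Rearranging Darcy-Weisbach: V = √(2·ΔP·D/(f·L·ρ)). With ε/D = 1.3e-06/0.01268 = 0.000103, iterate starting from f = 0.02:
  f = 0.02 → V = √(2·1.555e+05·0.01268/(0.02·16.59·658.3)) = 4.249 m/s; Re = ρVD/μ = 1.484e+05; f → 0.01722
  f = 0.01722 → V = 4.579 m/s; Re = 1.599e+05; f → 0.01701
  f = 0.01701 → V = 4.607 m/s; Re = 1.609e+05; f → 0.01699
Converged (Δf/f < 1%). With the final f = 0.01699: V = √(2·1.555e+05·0.01268/(0.01699·16.59·658.3)) = 4.61 m/s.

V ≈ 4.610 m/s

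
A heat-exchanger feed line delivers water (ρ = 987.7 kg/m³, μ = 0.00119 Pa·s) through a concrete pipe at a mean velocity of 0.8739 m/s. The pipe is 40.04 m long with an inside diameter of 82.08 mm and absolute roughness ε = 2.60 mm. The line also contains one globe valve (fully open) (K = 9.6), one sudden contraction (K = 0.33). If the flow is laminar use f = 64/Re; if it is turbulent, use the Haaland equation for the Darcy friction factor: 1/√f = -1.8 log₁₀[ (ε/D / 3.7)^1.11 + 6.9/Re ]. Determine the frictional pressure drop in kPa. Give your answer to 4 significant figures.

Reynolds number Re = ρVD/μ = 987.7 · 0.8739 · 0.08208 / 0.00119 = 5.954e+04.
Re > 4000 → turbulent. Relative roughness ε/D = 0.0026/0.08208 = 0.0317. Haaland: 1/√f = -1.8 log₁₀[(0.0317/3.7)^1.11 + 6.9/5.954e+04] = -1.8 log₁₀[0.00507 + 0.000116] = 4.113, so f = 0.05911.
Total minor-loss coefficient ΣK = 1·9.6 + 1·0.33 = 9.93.
ΔP = [f·L/D + ΣK]·(ρV²/2) = [0.05911·40.04/0.08208 + 9.93]·(987.7·0.8739²/2) = [28.83 + 9.93]·377.2 = 1.462e+04 Pa.
ΔP = 1.462e+04 Pa = 14.62 kPa.

ΔP ≈ 14.62 kPa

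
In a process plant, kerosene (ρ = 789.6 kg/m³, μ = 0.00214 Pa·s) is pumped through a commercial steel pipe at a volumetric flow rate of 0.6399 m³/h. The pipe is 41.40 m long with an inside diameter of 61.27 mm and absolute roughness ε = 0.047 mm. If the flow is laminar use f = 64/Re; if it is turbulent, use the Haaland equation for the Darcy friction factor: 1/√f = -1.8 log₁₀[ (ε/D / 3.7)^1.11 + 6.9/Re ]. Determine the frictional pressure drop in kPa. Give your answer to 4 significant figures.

Q = 0.6399 m³/h = 0.6399/3600 = 0.0001778 m³/s.
Cross-sectional area A = πD²/4 = π(0.06127)²/4 = 0.002948 m²; mean velocity V = Q/A = 0.0001778/0.002948 = 0.06029 m/s.
Reynolds number Re = ρVD/μ = 789.6 · 0.06029 · 0.06127 / 0.00214 = 1363.
Re < 2300 → laminar flow, so f = 64/Re = 64/1363 = 0.04696 (the turbulent correlation is not needed).
Darcy-Weisbach: ΔP = f(L/D)(ρV²/2) = 0.04696·(41.4/0.06127)·(789.6·0.06029²/2) = 0.04696·675.7·1.435 = 45.53 Pa.
ΔP = 45.53 Pa = 0.04553 kPa.

ΔP ≈ 0.04553 kPa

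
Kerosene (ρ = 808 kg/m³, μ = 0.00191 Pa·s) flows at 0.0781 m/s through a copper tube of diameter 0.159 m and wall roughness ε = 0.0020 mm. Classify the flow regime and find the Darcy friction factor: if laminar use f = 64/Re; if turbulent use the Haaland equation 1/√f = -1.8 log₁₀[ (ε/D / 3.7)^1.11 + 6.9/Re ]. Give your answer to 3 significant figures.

f ≈ 0.0372

Re = ρVD/μ = 808·0.0781·0.159/0.00191 = 5253.
Re > 4000 → turbulent. ε/D = 2e-06/0.159 = 1.26e-05; Haaland: 1/√f = -1.8 log₁₀[8.51e-07 + 0.00131] = 5.186, so f = 0.03718.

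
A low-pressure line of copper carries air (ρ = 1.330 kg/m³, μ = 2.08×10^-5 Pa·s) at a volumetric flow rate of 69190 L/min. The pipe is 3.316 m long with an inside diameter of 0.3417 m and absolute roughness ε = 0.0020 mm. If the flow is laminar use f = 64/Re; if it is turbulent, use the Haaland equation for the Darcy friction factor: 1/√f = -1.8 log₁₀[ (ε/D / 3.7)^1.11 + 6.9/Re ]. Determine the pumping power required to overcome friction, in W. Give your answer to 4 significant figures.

Q = 69190 L/min = 69190/60000 = 1.153 m³/s.
Cross-sectional area A = πD²/4 = π(0.3417)²/4 = 0.0917 m²; mean velocity V = Q/A = 1.153/0.0917 = 12.58 m/s.
Reynolds number Re = ρVD/μ = 1.33 · 12.58 · 0.3417 / 2.08e-05 = 2.748e+05.
Re > 4000 → turbulent. Relative roughness ε/D = 2e-06/0.3417 = 5.85e-06. Haaland: 1/√f = -1.8 log₁₀[(5.85e-06/3.7)^1.11 + 6.9/2.748e+05] = -1.8 log₁₀[3.64e-07 + 2.51e-05] = 8.269, so f = 0.01463.
Darcy-Weisbach: ΔP = f(L/D)(ρV²/2) = 0.01463·(3.316/0.3417)·(1.33·12.58²/2) = 0.01463·9.704·105.2 = 14.93 Pa.
Pumping power P = QΔP = 1.153·14.93 = 17.211 W = 17.21 W.

P ≈ 17.21 W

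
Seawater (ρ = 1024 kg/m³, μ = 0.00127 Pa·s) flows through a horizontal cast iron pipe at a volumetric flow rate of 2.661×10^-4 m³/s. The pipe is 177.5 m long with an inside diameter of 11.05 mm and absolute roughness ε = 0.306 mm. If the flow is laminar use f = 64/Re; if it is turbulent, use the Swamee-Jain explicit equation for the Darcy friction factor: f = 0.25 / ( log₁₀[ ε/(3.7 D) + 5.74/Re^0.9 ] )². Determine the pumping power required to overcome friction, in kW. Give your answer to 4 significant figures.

P ≈ 0.9641 kW

Cross-sectional area A = πD²/4 = π(0.01105)²/4 = 9.59e-05 m²; mean velocity V = Q/A = 0.0002661/9.59e-05 = 2.775 m/s.
Reynolds number Re = ρVD/μ = 1024 · 2.775 · 0.01105 / 0.00127 = 2.472e+04.
Re > 4000 → turbulent. Relative roughness ε/D = 0.000306/0.01105 = 0.0277. Swamee-Jain: f = 0.25/(log₁₀[0.0277/3.7 + 5.74/2.472e+04^0.9])² = 0.25/(log₁₀[0.00748 + 0.000638])² = 0.25/(-2.09)² = 0.05722.
Darcy-Weisbach: ΔP = f(L/D)(ρV²/2) = 0.05722·(177.5/0.01105)·(1024·2.775²/2) = 0.05722·1.606e+04·3942 = 3.623e+06 Pa.
Pumping power P = QΔP = 0.0002661·3.623e+06 = 964.14 W = 0.9641 kW.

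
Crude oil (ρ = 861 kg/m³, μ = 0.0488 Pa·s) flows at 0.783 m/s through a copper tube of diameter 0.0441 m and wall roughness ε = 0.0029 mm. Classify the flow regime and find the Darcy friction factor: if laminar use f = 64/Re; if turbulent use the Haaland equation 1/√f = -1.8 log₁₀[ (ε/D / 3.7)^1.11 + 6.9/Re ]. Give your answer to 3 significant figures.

Re = ρVD/μ = 861·0.783·0.0441/0.0488 = 609.2.
Re < 2300 → laminar, so f = 64/Re = 0.1051 (roughness is irrelevant in laminar flow).

f ≈ 0.105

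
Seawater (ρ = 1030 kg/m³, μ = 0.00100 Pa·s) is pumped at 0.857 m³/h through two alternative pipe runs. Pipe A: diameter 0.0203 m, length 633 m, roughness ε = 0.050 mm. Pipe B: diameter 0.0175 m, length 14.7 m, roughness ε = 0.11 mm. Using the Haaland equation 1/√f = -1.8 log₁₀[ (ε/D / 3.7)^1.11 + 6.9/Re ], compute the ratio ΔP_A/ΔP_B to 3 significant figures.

Pipe A: V = Q/A = 0.0002381/0.0003237 = 0.7355 m/s; Re = 1.538e+04; ε/D = 0.00246; Haaland → f = 0.03156; ΔP_A = f(L/D)(ρV²/2) = 2.742e+05 Pa.
Pipe B: V = Q/A = 0.0002381/0.0002405 = 0.9897 m/s; Re = 1.784e+04; ε/D = 0.00629; Haaland → f = 0.03644; ΔP_B = f(L/D)(ρV²/2) = 1.544e+04 Pa.
ΔP_A/ΔP_B = 2.742e+05/1.544e+04 = 17.8.

ΔP_A/ΔP_B ≈ 17.8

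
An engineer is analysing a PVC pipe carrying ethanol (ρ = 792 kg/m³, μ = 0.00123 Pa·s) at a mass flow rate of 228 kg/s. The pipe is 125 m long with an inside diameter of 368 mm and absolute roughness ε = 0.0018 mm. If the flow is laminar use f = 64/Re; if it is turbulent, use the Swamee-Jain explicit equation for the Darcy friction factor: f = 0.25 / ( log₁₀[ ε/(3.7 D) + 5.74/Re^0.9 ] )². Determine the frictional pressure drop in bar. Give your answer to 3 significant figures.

ΔP ≈ 0.124 bar

A = πD²/4 = π(0.368)²/4 = 0.1064 m²; mean velocity V = ṁ/(ρA) = 228/(792 · 0.1064) = 2.707 m/s.
Reynolds number Re = ρVD/μ = 792 · 2.707 · 0.368 / 0.00123 = 6.413e+05.
Re > 4000 → turbulent. Relative roughness ε/D = 1.8e-06/0.368 = 4.89e-06. Swamee-Jain: f = 0.25/(log₁₀[4.89e-06/3.7 + 5.74/6.413e+05^0.9])² = 0.25/(log₁₀[1.32e-06 + 3.41e-05])² = 0.25/(-4.451)² = 0.01262.
Darcy-Weisbach: ΔP = f(L/D)(ρV²/2) = 0.01262·(125/0.368)·(792·2.707²/2) = 0.01262·339.7·2901 = 1.243e+04 Pa.
ΔP = 1.243e+04 Pa = 0.124 bar.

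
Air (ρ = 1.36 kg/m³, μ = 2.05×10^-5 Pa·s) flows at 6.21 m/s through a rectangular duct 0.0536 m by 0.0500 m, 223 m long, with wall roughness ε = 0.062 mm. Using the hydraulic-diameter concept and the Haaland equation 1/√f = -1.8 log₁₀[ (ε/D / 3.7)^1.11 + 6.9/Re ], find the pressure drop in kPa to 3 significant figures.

Hydraulic diameter D_h = 4A/P = 4·(0.0536·0.05)/(2·(0.0536+0.05)) = 0.01072/0.2072 = 0.05174 m.
Re = ρVD_h/μ = 1.36·6.21·0.05174/2.05e-05 = 2.131e+04.
ε/D_h = 6.2e-05/0.05174 = 0.0012; Haaland gives 1/√f = -1.8 log₁₀[0.000134+0.000324] = 6.011, so f = 0.02767.
ΔP = f(L/D_h)(ρV²/2) = 0.02767·223/0.05174·26.22 = 3128 Pa.
ΔP = 3.13 kPa.

ΔP ≈ 3.13 kPa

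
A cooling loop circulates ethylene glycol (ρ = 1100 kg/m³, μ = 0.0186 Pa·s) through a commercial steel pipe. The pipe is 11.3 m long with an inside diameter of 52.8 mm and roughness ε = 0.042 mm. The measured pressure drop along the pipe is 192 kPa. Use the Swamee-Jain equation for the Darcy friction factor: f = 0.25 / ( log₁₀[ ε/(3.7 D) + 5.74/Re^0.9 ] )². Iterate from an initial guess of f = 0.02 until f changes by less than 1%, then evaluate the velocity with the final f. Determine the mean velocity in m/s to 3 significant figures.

V ≈ 7.83 m/s

Rearranging Darcy-Weisbach: V = √(2·ΔP·D/(f·L·ρ)). With ε/D = 4.2e-05/0.0528 = 0.000795, iterate starting from f = 0.02:
  f = 0.02 → V = √(2·1.92e+05·0.0528/(0.02·11.3·1100)) = 9.031 m/s; Re = ρVD/μ = 2.82e+04; f → 0.0259
  f = 0.0259 → V = 7.936 m/s; Re = 2.478e+04; f → 0.02653
  f = 0.02653 → V = 7.841 m/s; Re = 2.448e+04; f → 0.0266
Converged (Δf/f < 1%). With the final f = 0.0266: V = √(2·1.92e+05·0.0528/(0.0266·11.3·1100)) = 7.832 m/s.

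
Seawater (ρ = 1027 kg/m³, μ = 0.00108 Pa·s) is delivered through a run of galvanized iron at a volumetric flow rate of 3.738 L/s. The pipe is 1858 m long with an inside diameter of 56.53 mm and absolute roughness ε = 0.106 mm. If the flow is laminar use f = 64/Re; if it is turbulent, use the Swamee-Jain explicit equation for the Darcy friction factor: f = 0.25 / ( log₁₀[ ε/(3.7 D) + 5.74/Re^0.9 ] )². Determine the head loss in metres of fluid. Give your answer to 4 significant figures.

h_f ≈ 94.36 m

Q = 3.738 L/s = 3.738/1000 = 0.003738 m³/s.
Cross-sectional area A = πD²/4 = π(0.05653)²/4 = 0.00251 m²; mean velocity V = Q/A = 0.003738/0.00251 = 1.489 m/s.
Reynolds number Re = ρVD/μ = 1027 · 1.489 · 0.05653 / 0.00108 = 8.006e+04.
Re > 4000 → turbulent. Relative roughness ε/D = 0.000106/0.05653 = 0.00188. Swamee-Jain: f = 0.25/(log₁₀[0.00188/3.7 + 5.74/8.006e+04^0.9])² = 0.25/(log₁₀[0.000507 + 0.000222])² = 0.25/(-3.138)² = 0.0254.
Darcy-Weisbach: ΔP = f(L/D)(ρV²/2) = 0.0254·(1858/0.05653)·(1027·1.489²/2) = 0.0254·3.287e+04·1139 = 9.507e+05 Pa.
Head loss h_f = ΔP/(ρg) = 9.507e+05/(1027·9.81) = 94.36 m.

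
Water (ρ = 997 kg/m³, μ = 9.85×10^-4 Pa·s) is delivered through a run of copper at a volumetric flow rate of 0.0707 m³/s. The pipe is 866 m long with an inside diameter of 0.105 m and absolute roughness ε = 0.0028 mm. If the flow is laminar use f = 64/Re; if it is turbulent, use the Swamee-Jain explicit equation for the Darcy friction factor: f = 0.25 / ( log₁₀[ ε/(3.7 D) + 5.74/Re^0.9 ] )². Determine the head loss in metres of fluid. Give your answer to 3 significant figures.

Cross-sectional area A = πD²/4 = π(0.105)²/4 = 0.008659 m²; mean velocity V = Q/A = 0.0707/0.008659 = 8.165 m/s.
Reynolds number Re = ρVD/μ = 997 · 8.165 · 0.105 / 0.000985 = 8.678e+05.
Re > 4000 → turbulent. Relative roughness ε/D = 2.8e-06/0.105 = 2.67e-05. Swamee-Jain: f = 0.25/(log₁₀[2.67e-05/3.7 + 5.74/8.678e+05^0.9])² = 0.25/(log₁₀[7.21e-06 + 2.6e-05])² = 0.25/(-4.479)² = 0.01246.
Darcy-Weisbach: ΔP = f(L/D)(ρV²/2) = 0.01246·(866/0.105)·(997·8.165²/2) = 0.01246·8248·3.323e+04 = 3.415e+06 Pa.
Head loss h_f = ΔP/(ρg) = 3.415e+06/(997·9.81) = 349 m.

h_f ≈ 349 m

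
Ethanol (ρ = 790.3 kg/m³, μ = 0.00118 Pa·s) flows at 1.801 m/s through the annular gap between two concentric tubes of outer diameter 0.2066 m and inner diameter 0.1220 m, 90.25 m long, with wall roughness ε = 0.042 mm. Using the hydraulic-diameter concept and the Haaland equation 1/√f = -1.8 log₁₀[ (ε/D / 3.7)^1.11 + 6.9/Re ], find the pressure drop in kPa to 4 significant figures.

ΔP ≈ 27.35 kPa

Hydraulic diameter D_h = 4A/P = D_o - D_i = 0.2066 - 0.122 = 0.0846 m.
Re = ρVD_h/μ = 790.3·1.801·0.0846/0.00118 = 1.02e+05.
ε/D_h = 4.2e-05/0.0846 = 0.000496; Haaland gives 1/√f = -1.8 log₁₀[5.03e-05+6.76e-05] = 7.071, so f = 0.02.
ΔP = f(L/D_h)(ρV²/2) = 0.02·90.25/0.0846·1282 = 2.735e+04 Pa.
ΔP = 27.35 kPa.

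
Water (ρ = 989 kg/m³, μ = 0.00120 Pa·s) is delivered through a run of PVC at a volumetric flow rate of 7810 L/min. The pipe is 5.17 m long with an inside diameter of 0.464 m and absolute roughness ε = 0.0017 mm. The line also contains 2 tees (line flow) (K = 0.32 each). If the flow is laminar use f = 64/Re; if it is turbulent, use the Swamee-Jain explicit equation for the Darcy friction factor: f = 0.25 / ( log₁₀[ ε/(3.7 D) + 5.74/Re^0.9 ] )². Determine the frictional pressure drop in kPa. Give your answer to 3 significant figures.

Q = 7810 L/min = 7810/60000 = 0.1302 m³/s.
Cross-sectional area A = πD²/4 = π(0.464)²/4 = 0.1691 m²; mean velocity V = Q/A = 0.1302/0.1691 = 0.7698 m/s.
Reynolds number Re = ρVD/μ = 989 · 0.7698 · 0.464 / 0.0012 = 2.944e+05.
Re > 4000 → turbulent. Relative roughness ε/D = 1.7e-06/0.464 = 3.66e-06. Swamee-Jain: f = 0.25/(log₁₀[3.66e-06/3.7 + 5.74/2.944e+05^0.9])² = 0.25/(log₁₀[9.9e-07 + 6.87e-05])² = 0.25/(-4.157)² = 0.01447.
Total minor-loss coefficient ΣK = 2·0.32 = 0.64.
ΔP = [f·L/D + ΣK]·(ρV²/2) = [0.01447·5.17/0.464 + 0.64]·(989·0.7698²/2) = [0.1612 + 0.64]·293 = 234.8 Pa.
ΔP = 234.8 Pa = 0.235 kPa.

ΔP ≈ 0.235 kPa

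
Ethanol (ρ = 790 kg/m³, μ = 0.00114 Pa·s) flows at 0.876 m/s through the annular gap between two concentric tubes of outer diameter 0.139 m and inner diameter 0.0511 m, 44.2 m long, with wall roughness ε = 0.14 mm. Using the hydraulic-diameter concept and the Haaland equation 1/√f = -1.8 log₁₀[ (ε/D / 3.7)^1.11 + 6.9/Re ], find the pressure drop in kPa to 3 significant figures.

ΔP ≈ 3.83 kPa

Hydraulic diameter D_h = 4A/P = D_o - D_i = 0.139 - 0.0511 = 0.0879 m.
Re = ρVD_h/μ = 790·0.876·0.0879/0.00114 = 5.336e+04.
ε/D_h = 0.00014/0.0879 = 0.00159; Haaland gives 1/√f = -1.8 log₁₀[0.000184+0.000129] = 6.308, so f = 0.02513.
ΔP = f(L/D_h)(ρV²/2) = 0.02513·44.2/0.0879·303.1 = 3830 Pa.
ΔP = 3.83 kPa.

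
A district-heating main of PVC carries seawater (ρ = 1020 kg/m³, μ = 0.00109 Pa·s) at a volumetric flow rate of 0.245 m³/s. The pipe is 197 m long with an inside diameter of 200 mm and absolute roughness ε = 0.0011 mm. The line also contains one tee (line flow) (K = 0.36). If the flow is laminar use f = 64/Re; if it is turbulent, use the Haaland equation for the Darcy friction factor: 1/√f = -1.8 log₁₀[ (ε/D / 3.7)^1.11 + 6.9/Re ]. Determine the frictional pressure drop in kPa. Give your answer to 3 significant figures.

ΔP ≈ 347 kPa

Cross-sectional area A = πD²/4 = π(0.2)²/4 = 0.03142 m²; mean velocity V = Q/A = 0.245/0.03142 = 7.799 m/s.
Reynolds number Re = ρVD/μ = 1020 · 7.799 · 0.2 / 0.00109 = 1.46e+06.
Re > 4000 → turbulent. Relative roughness ε/D = 1.1e-06/0.2 = 5.5e-06. Haaland: 1/√f = -1.8 log₁₀[(5.5e-06/3.7)^1.11 + 6.9/1.46e+06] = -1.8 log₁₀[3.4e-07 + 4.73e-06] = 9.531, so f = 0.01101.
Total minor-loss coefficient ΣK = 1·0.36 = 0.36.
ΔP = [f·L/D + ΣK]·(ρV²/2) = [0.01101·197/0.2 + 0.36]·(1020·7.799²/2) = [10.84 + 0.36]·3.102e+04 = 3.475e+05 Pa.
ΔP = 3.475e+05 Pa = 347 kPa.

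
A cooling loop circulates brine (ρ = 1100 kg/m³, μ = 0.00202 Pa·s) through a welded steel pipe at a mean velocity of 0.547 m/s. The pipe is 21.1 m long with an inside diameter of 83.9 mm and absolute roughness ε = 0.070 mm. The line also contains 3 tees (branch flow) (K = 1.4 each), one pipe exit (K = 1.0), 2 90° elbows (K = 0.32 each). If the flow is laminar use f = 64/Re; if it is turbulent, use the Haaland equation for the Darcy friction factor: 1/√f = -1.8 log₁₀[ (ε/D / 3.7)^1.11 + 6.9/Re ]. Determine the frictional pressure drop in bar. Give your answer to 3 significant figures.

Reynolds number Re = ρVD/μ = 1100 · 0.547 · 0.0839 / 0.00202 = 2.499e+04.
Re > 4000 → turbulent. Relative roughness ε/D = 7e-05/0.0839 = 0.000834. Haaland: 1/√f = -1.8 log₁₀[(0.000834/3.7)^1.11 + 6.9/2.499e+04] = -1.8 log₁₀[8.95e-05 + 0.000276] = 6.187, so f = 0.02613.
Total minor-loss coefficient ΣK = 3·1.4 + 1·1 + 2·0.32 = 5.84.
ΔP = [f·L/D + ΣK]·(ρV²/2) = [0.02613·21.1/0.0839 + 5.84]·(1100·0.547²/2) = [6.571 + 5.84]·164.6 = 2042 Pa.
ΔP = 2042 Pa = 0.0204 bar.

ΔP ≈ 0.0204 bar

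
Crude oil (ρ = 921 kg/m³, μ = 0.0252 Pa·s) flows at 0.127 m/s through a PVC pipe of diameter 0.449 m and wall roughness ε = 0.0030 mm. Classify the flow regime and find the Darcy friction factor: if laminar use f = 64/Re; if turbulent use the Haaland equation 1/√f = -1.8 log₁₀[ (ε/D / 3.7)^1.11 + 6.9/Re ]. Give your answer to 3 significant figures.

Re = ρVD/μ = 921·0.127·0.449/0.0252 = 2084.
Re < 2300 → laminar, so f = 64/Re = 0.03071 (roughness is irrelevant in laminar flow).

f ≈ 0.0307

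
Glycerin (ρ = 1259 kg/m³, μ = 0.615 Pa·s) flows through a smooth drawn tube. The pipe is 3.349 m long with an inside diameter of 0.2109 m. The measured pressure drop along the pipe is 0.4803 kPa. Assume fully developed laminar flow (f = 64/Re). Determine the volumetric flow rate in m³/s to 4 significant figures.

Q ≈ 0.01132 m³/s

For laminar flow, f = 64/Re with Re = ρVD/μ, so Darcy-Weisbach reduces to ΔP = 32μLV/D². Solving for V: V = ΔP·D²/(32μL) = 480.3·(0.2109)²/(32·0.615·3.349) = 0.3241 m/s.
Check: Re = ρVD/μ = 1259·0.3241·0.2109/0.615 = 139.9 < 2300, so the laminar assumption holds.
Q = V·A = 0.3241·(π/4·0.2109²) = 0.01132 m³/s = 0.01132 m³/s.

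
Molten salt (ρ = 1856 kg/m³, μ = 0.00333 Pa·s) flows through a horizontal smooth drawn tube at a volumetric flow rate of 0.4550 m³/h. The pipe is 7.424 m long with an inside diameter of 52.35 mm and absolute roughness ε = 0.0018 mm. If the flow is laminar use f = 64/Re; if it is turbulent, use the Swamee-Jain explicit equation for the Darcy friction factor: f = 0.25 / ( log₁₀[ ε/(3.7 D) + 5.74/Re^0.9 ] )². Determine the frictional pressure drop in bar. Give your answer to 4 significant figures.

Q = 0.4550 m³/h = 0.4550/3600 = 0.0001264 m³/s.
Cross-sectional area A = πD²/4 = π(0.05235)²/4 = 0.002152 m²; mean velocity V = Q/A = 0.0001264/0.002152 = 0.05872 m/s.
Reynolds number Re = ρVD/μ = 1856 · 0.05872 · 0.05235 / 0.00333 = 1713.
Re < 2300 → laminar flow, so f = 64/Re = 64/1713 = 0.03735 (the turbulent correlation is not needed).
Darcy-Weisbach: ΔP = f(L/D)(ρV²/2) = 0.03735·(7.424/0.05235)·(1856·0.05872²/2) = 0.03735·141.8·3.2 = 16.95 Pa.
ΔP = 16.95 Pa = 1.695×10^-4 bar.

ΔP ≈ 1.695×10^-4 bar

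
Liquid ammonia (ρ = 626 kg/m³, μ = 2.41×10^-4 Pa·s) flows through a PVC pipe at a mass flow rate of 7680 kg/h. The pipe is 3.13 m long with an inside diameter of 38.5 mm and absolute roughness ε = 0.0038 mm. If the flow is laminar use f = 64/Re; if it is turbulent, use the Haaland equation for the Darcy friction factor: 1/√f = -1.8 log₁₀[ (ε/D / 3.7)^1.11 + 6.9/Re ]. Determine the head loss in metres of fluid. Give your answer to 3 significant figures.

h_f ≈ 0.542 m

ṁ = 7680 kg/h = 7680/3600 = 2.133 kg/s.
A = πD²/4 = π(0.0385)²/4 = 0.001164 m²; mean velocity V = ṁ/(ρA) = 2.133/(626 · 0.001164) = 2.927 m/s.
Reynolds number Re = ρVD/μ = 626 · 2.927 · 0.0385 / 0.000241 = 2.927e+05.
Re > 4000 → turbulent. Relative roughness ε/D = 3.8e-06/0.0385 = 9.87e-05. Haaland: 1/√f = -1.8 log₁₀[(9.87e-05/3.7)^1.11 + 6.9/2.927e+05] = -1.8 log₁₀[8.38e-06 + 2.36e-05] = 8.092, so f = 0.01527.
Darcy-Weisbach: ΔP = f(L/D)(ρV²/2) = 0.01527·(3.13/0.0385)·(626·2.927²/2) = 0.01527·81.3·2682 = 3330 Pa.
Head loss h_f = ΔP/(ρg) = 3330/(626·9.81) = 0.542 m.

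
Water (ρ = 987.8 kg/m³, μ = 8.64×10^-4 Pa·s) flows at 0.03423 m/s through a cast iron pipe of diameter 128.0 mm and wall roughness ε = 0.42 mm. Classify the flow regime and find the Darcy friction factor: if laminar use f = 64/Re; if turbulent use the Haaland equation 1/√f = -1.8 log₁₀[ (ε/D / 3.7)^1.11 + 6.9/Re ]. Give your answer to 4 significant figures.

Re = ρVD/μ = 987.8·0.03423·0.128/0.000864 = 5009.
Re > 4000 → turbulent. ε/D = 0.00042/0.128 = 0.00328; Haaland: 1/√f = -1.8 log₁₀[0.000409 + 0.00138] = 4.946, so f = 0.04087.

f ≈ 0.04087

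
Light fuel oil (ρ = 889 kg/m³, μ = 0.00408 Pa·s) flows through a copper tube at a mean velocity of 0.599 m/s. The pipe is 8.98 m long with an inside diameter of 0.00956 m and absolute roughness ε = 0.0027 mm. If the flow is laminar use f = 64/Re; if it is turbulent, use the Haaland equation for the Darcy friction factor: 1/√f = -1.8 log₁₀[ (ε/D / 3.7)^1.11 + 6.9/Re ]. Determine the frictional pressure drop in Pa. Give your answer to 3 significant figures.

Reynolds number Re = ρVD/μ = 889 · 0.599 · 0.00956 / 0.00408 = 1248.
Re < 2300 → laminar flow, so f = 64/Re = 64/1248 = 0.05129 (the turbulent correlation is not needed).
Darcy-Weisbach: ΔP = f(L/D)(ρV²/2) = 0.05129·(8.98/0.00956)·(889·0.599²/2) = 0.05129·939.3·159.5 = 7684 Pa.

ΔP ≈ 7680 Pa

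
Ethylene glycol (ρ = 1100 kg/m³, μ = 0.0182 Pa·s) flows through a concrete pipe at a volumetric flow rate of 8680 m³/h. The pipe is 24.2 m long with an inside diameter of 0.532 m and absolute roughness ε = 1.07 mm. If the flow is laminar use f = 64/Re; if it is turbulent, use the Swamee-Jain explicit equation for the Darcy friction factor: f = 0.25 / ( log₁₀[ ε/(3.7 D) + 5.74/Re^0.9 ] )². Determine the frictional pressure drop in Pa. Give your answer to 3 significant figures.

ΔP ≈ 71000 Pa

Q = 8680 m³/h = 8680/3600 = 2.411 m³/s.
Cross-sectional area A = πD²/4 = π(0.532)²/4 = 0.2223 m²; mean velocity V = Q/A = 2.411/0.2223 = 10.85 m/s.
Reynolds number Re = ρVD/μ = 1100 · 10.85 · 0.532 / 0.0182 = 3.488e+05.
Re > 4000 → turbulent. Relative roughness ε/D = 0.00107/0.532 = 0.00201. Swamee-Jain: f = 0.25/(log₁₀[0.00201/3.7 + 5.74/3.488e+05^0.9])² = 0.25/(log₁₀[0.000544 + 5.9e-05])² = 0.25/(-3.22)² = 0.02411.
Darcy-Weisbach: ΔP = f(L/D)(ρV²/2) = 0.02411·(24.2/0.532)·(1100·10.85²/2) = 0.02411·45.49·6.471e+04 = 7.097e+04 Pa.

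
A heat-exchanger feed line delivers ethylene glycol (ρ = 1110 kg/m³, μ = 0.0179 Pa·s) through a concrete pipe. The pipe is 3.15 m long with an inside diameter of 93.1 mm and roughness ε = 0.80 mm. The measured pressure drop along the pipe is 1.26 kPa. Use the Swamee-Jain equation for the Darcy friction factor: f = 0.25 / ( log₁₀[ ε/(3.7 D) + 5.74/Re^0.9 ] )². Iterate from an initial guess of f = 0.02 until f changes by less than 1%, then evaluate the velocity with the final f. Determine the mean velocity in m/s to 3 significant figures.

Rearranging Darcy-Weisbach: V = √(2·ΔP·D/(f·L·ρ)). With ε/D = 0.0008/0.0931 = 0.00859, iterate starting from f = 0.02:
  f = 0.02 → V = √(2·1260·0.0931/(0.02·3.15·1110)) = 1.832 m/s; Re = ρVD/μ = 1.057e+04; f → 0.04225
  f = 0.04225 → V = 1.26 m/s; Re = 7276; f → 0.04442
  f = 0.04442 → V = 1.229 m/s; Re = 7096; f → 0.04459
Converged (Δf/f < 1%). With the final f = 0.04459: V = √(2·1260·0.0931/(0.04459·3.15·1110)) = 1.227 m/s.

V ≈ 1.23 m/s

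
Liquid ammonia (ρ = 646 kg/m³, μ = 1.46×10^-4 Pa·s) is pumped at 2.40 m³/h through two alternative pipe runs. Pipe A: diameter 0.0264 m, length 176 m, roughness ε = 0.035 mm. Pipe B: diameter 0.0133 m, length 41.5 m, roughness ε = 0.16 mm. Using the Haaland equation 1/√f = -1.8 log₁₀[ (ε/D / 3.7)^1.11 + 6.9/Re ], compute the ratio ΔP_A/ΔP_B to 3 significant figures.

Pipe A: V = Q/A = 0.0006667/0.0005474 = 1.218 m/s; Re = 1.423e+05; ε/D = 0.00133; Haaland → f = 0.02251; ΔP_A = f(L/D)(ρV²/2) = 7.19e+04 Pa.
Pipe B: V = Q/A = 0.0006667/0.0001389 = 4.799 m/s; Re = 2.824e+05; ε/D = 0.012; Haaland → f = 0.04065; ΔP_B = f(L/D)(ρV²/2) = 9.434e+05 Pa.
ΔP_A/ΔP_B = 7.19e+04/9.434e+05 = 0.0762.

ΔP_A/ΔP_B ≈ 0.0762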